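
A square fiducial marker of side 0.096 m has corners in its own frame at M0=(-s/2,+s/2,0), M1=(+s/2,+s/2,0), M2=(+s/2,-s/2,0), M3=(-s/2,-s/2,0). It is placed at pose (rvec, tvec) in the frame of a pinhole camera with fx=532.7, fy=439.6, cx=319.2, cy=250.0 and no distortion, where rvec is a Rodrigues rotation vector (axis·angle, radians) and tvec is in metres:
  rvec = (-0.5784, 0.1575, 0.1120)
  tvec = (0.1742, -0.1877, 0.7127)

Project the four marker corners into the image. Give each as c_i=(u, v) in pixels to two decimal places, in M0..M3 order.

Intrinsics K: fx=532.7, fy=439.6, cx=319.2, cy=250.0
Marker side s = 0.096 m; corners in marker frame (Z=0):
  M0 = (-0.0480, +0.0480, 0)
  M1 = (+0.0480, +0.0480, 0)
  M2 = (+0.0480, -0.0480, 0)
  M3 = (-0.0480, -0.0480, 0)
rvec = (-0.5784, 0.1575, 0.1120), |rvec| = θ = 0.60983 rad = 34.941°
Rodrigues: sinθ=0.57273, 1−cosθ=0.18026; R = I + sinθ·[k]× + (1−cosθ)·[k]×²:
    [+0.98190 -0.14934 +0.11652]
    [+0.06103 +0.83177 +0.55176]
    [-0.17932 -0.53466 +0.82582]
t = (0.1742, -0.1877, 0.7127) m
M0: Pc = R·M0+t = (+0.11990, -0.15070, +0.69564); u = 532.7·(+0.11990)/0.69564 + 319.2 = 411.0158, v = 439.6·(-0.15070)/0.69564 + 250.0 = 154.7648
M1: Pc = R·M1+t = (+0.21416, -0.14485, +0.67843); u = 532.7·(+0.21416)/0.67843 + 319.2 = 487.3597, v = 439.6·(-0.14485)/0.67843 + 250.0 = 156.1447
M2: Pc = R·M2+t = (+0.22850, -0.22470, +0.72976); u = 532.7·(+0.22850)/0.72976 + 319.2 = 485.9976, v = 439.6·(-0.22470)/0.72976 + 250.0 = 114.6452
M3: Pc = R·M3+t = (+0.13424, -0.23055, +0.74697); u = 532.7·(+0.13424)/0.74697 + 319.2 = 414.9309, v = 439.6·(-0.23055)/0.74697 + 250.0 = 114.3164

c0=(411.02, 154.76) c1=(487.36, 156.14) c2=(486.00, 114.65) c3=(414.93, 114.32)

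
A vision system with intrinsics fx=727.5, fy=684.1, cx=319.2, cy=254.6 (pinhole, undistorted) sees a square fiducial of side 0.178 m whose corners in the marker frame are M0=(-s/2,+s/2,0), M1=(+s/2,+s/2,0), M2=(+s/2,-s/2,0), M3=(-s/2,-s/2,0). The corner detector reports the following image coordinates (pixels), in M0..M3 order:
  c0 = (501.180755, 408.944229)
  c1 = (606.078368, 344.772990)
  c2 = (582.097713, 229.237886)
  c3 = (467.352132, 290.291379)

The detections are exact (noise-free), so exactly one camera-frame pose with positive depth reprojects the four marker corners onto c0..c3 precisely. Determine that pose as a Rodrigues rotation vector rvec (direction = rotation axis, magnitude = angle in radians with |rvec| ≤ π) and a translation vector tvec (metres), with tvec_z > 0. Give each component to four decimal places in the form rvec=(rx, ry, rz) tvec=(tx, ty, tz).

Intrinsics K: fx=727.5, fy=684.1, cx=319.2, cy=254.6
Marker side s = 0.178 m; corners in marker frame (Z=0):
  M0 = (-0.0890, +0.0890, 0)
  M1 = (+0.0890, +0.0890, 0)
  M2 = (+0.0890, -0.0890, 0)
  M3 = (-0.0890, -0.0890, 0)
Detected image corners:
  c0 = (501.180755, 408.944229) px
  c1 = (606.078368, 344.772990) px
  c2 = (582.097713, 229.237886) px
  c3 = (467.352132, 290.291379) px
Planar DLT: solve 8×8 A·h = b for H (H[2,2]=1):
  H  [+813.99926 +380.98702 +541.49579]
  H  [-235.16430 +787.13361 +319.40963]
  H  [+0.36727 +0.40711 +1.00000]
B = K⁻¹H; ‖b₁‖=1.132700, ‖b₂‖=1.132700; λ = 2/(‖b₁‖+‖b₂‖) = 0.882847, sign → tz>0 ⇒ λ=+0.882847
r₁ = λ·B[:,0] = (+0.84555,-0.42416,+0.32425); r₂ = λ·B[:,1] = (+0.30464,+0.88205,+0.35942)
r₃ = r₁×r₂ = (-0.43845,-0.20513,+0.87503); SVD([r₁ r₂ r₃]) → R = UVᵀ:
  R  [+0.84555 +0.30464 -0.43845]
  R  [-0.42416 +0.88205 -0.20513]
  R  [+0.32425 +0.35942 +0.87503]
t = (+0.26976, +0.08364, +0.88285) m
tr R = 2.602632; θ = arccos((tr R − 1)/2) = 0.641305 rad = 36.744°
axis k = ((R−Rᵀ)₃₂, (R−Rᵀ)₁₃, (R−Rᵀ)₂₁) / (2 sinθ) = (+0.471836, -0.637452, -0.609119)
rvec = θ·k = (+0.302590, -0.408801, -0.390631)

rvec=(0.3026, -0.4088, -0.3906) tvec=(0.2698, 0.0836, 0.8828)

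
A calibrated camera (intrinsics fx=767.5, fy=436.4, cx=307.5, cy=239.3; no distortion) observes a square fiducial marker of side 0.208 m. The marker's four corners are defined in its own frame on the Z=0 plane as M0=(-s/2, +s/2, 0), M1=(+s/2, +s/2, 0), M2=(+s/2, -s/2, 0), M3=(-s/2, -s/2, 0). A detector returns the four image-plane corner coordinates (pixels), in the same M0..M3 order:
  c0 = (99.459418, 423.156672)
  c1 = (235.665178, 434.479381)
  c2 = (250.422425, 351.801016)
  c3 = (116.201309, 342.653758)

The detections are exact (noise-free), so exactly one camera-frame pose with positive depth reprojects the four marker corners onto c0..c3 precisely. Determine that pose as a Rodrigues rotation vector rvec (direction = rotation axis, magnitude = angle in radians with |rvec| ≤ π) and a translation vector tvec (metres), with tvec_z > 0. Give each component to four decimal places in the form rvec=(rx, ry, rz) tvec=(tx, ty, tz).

Intrinsics K: fx=767.5, fy=436.4, cx=307.5, cy=239.3
Marker side s = 0.208 m; corners in marker frame (Z=0):
  M0 = (-0.1040, +0.1040, 0)
  M1 = (+0.1040, +0.1040, 0)
  M2 = (+0.1040, -0.1040, 0)
  M3 = (-0.1040, -0.1040, 0)
Detected image corners:
  c0 = (99.459418, 423.156672) px
  c1 = (235.665178, 434.479381) px
  c2 = (250.422425, 351.801016) px
  c3 = (116.201309, 342.653758) px
Planar DLT: solve 8×8 A·h = b for H (H[2,2]=1):
  H  [+629.38844 -90.56092 +174.67912]
  H  [+3.52282 +359.50138 +387.60259]
  H  [-0.11762 -0.08427 +1.00000]
B = K⁻¹H; ‖b₁‖=0.878117, ‖b₂‖=0.878117; λ = 2/(‖b₁‖+‖b₂‖) = 1.138800, sign → tz>0 ⇒ λ=+1.138800
r₁ = λ·B[:,0] = (+0.98754,+0.08264,-0.13394); r₂ = λ·B[:,1] = (-0.09592,+0.99075,-0.09596)
r₃ = r₁×r₂ = (+0.12477,+0.10762,+0.98633); SVD([r₁ r₂ r₃]) → R = UVᵀ:
  R  [+0.98754 -0.09592 +0.12477]
  R  [+0.08264 +0.99075 +0.10762]
  R  [-0.13394 -0.09596 +0.98633]
t = (-0.19708, +0.38700, +1.13880) m
tr R = 2.964621; θ = arccos((tr R − 1)/2) = 0.188370 rad = 10.793°
axis k = ((R−Rᵀ)₃₂, (R−Rᵀ)₁₃, (R−Rᵀ)₂₁) / (2 sinθ) = (-0.543575, +0.690797, +0.476787)
rvec = θ·k = (-0.102393, +0.130126, +0.089813)

rvec=(-0.1024, 0.1301, 0.0898) tvec=(-0.1971, 0.3870, 1.1388)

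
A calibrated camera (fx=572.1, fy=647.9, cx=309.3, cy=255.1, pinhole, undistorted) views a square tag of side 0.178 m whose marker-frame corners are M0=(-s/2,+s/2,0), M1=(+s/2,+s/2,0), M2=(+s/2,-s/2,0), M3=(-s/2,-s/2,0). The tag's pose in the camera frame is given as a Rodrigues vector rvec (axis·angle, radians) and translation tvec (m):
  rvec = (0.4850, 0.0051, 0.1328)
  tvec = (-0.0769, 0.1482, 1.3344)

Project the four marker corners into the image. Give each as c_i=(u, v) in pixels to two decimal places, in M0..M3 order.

c0=(235.84, 356.41) c1=(309.35, 366.81) c2=(319.26, 295.94) c3=(241.08, 284.61)

Intrinsics K: fx=572.1, fy=647.9, cx=309.3, cy=255.1
Marker side s = 0.178 m; corners in marker frame (Z=0):
  M0 = (-0.0890, +0.0890, 0)
  M1 = (+0.0890, +0.0890, 0)
  M2 = (+0.0890, -0.0890, 0)
  M3 = (-0.0890, -0.0890, 0)
rvec = (0.4850, 0.0051, 0.1328), |rvec| = θ = 0.50288 rad = 28.813°
Rodrigues: sinθ=0.48195, 1−cosθ=0.12380; R = I + sinθ·[k]× + (1−cosθ)·[k]×²:
    [+0.99135 -0.12606 +0.03642]
    [+0.12848 +0.87621 -0.46448]
    [+0.02664 +0.46515 +0.88483]
t = (-0.0769, 0.1482, 1.3344) m
M0: Pc = R·M0+t = (-0.17635, +0.21475, +1.37343); u = 572.1·(-0.17635)/1.37343 + 309.3 = 235.8415, v = 647.9·(+0.21475)/1.37343 + 255.1 = 356.4050
M1: Pc = R·M1+t = (+0.00011, +0.23762, +1.37817); u = 572.1·(+0.00011)/1.37817 + 309.3 = 309.3461, v = 647.9·(+0.23762)/1.37817 + 255.1 = 366.8081
M2: Pc = R·M2+t = (+0.02255, +0.08165, +1.29537); u = 572.1·(+0.02255)/1.29537 + 309.3 = 319.2592, v = 647.9·(+0.08165)/1.29537 + 255.1 = 295.9396
M3: Pc = R·M3+t = (-0.15391, +0.05878, +1.29063); u = 572.1·(-0.15391)/1.29063 + 309.3 = 241.0756, v = 647.9·(+0.05878)/1.29063 + 255.1 = 284.6088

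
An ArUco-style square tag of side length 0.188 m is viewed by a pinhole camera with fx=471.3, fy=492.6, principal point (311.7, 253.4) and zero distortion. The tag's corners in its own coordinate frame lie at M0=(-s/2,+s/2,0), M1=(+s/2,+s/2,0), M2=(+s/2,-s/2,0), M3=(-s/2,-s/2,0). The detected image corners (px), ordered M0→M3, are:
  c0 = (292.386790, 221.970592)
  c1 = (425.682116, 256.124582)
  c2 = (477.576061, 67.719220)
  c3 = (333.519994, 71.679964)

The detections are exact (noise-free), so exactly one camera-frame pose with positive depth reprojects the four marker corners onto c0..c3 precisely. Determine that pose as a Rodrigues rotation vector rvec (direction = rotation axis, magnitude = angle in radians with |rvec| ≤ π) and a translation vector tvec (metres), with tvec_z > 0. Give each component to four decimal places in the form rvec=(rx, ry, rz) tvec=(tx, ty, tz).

rvec=(-0.0911, 0.6891, 0.2697) tvec=(0.0710, -0.1080, 0.5331)

Intrinsics K: fx=471.3, fy=492.6, cx=311.7, cy=253.4
Marker side s = 0.188 m; corners in marker frame (Z=0):
  M0 = (-0.0940, +0.0940, 0)
  M1 = (+0.0940, +0.0940, 0)
  M2 = (+0.0940, -0.0940, 0)
  M3 = (-0.0940, -0.0940, 0)
Detected image corners:
  c0 = (292.386790, 221.970592) px
  c1 = (425.682116, 256.124582) px
  c2 = (477.576061, 67.719220) px
  c3 = (333.519994, 71.679964) px
Planar DLT: solve 8×8 A·h = b for H (H[2,2]=1):
  H  [+279.57003 -240.03135 +374.45829]
  H  [-104.55593 +891.04961 +153.61003]
  H  [-1.19814 +0.01088 +1.00000]
B = K⁻¹H; ‖b₁‖=1.875815, ‖b₂‖=1.875815; λ = 2/(‖b₁‖+‖b₂‖) = 0.533102, sign → tz>0 ⇒ λ=+0.533102
r₁ = λ·B[:,0] = (+0.73866,+0.21542,-0.63873); r₂ = λ·B[:,1] = (-0.27534,+0.96133,+0.00580)
r₃ = r₁×r₂ = (+0.61528,+0.17159,+0.76941); SVD([r₁ r₂ r₃]) → R = UVᵀ:
  R  [+0.73866 -0.27534 +0.61528]
  R  [+0.21542 +0.96133 +0.17159]
  R  [-0.63873 +0.00580 +0.76941]
t = (+0.07099, -0.10799, +0.53310) m
tr R = 2.469400; θ = arccos((tr R − 1)/2) = 0.745572 rad = 42.718°
axis k = ((R−Rᵀ)₃₂, (R−Rᵀ)₁₃, (R−Rᵀ)₂₁) / (2 sinθ) = (-0.122191, +0.924249, +0.361708)
rvec = θ·k = (-0.091102, +0.689094, +0.269679)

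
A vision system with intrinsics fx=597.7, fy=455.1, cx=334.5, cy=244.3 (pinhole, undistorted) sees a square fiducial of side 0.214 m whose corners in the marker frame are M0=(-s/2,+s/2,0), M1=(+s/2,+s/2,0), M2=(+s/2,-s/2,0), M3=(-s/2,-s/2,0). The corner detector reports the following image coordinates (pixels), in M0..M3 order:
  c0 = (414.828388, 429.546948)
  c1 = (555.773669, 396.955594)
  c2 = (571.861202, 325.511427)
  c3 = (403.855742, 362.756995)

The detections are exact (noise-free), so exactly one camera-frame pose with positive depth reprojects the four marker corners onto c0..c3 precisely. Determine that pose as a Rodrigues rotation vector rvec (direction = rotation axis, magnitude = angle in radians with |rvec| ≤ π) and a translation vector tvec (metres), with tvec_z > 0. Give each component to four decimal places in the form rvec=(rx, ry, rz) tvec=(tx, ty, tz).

rvec=(0.6896, -0.1666, -0.2224) tvec=(0.2012, 0.2373, 0.7870)

Intrinsics K: fx=597.7, fy=455.1, cx=334.5, cy=244.3
Marker side s = 0.214 m; corners in marker frame (Z=0):
  M0 = (-0.1070, +0.1070, 0)
  M1 = (+0.1070, +0.1070, 0)
  M2 = (+0.1070, -0.1070, 0)
  M3 = (-0.1070, -0.1070, 0)
Detected image corners:
  c0 = (414.828388, 429.546948) px
  c1 = (555.773669, 396.955594) px
  c2 = (571.861202, 325.511427) px
  c3 = (403.855742, 362.756995) px
Planar DLT: solve 8×8 A·h = b for H (H[2,2]=1):
  H  [+764.82009 +386.47929 +487.29165]
  H  [-124.45301 +633.70595 +381.53945]
  H  [+0.09972 +0.82022 +1.00000]
B = K⁻¹H; ‖b₁‖=1.270649, ‖b₂‖=1.270649; λ = 2/(‖b₁‖+‖b₂‖) = 0.786999, sign → tz>0 ⇒ λ=+0.786999
r₁ = λ·B[:,0] = (+0.96313,-0.25734,+0.07848); r₂ = λ·B[:,1] = (+0.14762,+0.74934,+0.64552)
r₃ = r₁×r₂ = (-0.22493,-0.61013,+0.75970); SVD([r₁ r₂ r₃]) → R = UVᵀ:
  R  [+0.96313 +0.14762 -0.22493]
  R  [-0.25734 +0.74934 -0.61013]
  R  [+0.07848 +0.64552 +0.75970]
t = (+0.20118, +0.23733, +0.78700) m
tr R = 2.472176; θ = arccos((tr R − 1)/2) = 0.743523 rad = 42.601°
axis k = ((R−Rᵀ)₃₂, (R−Rᵀ)₁₃, (R−Rᵀ)₂₁) / (2 sinθ) = (+0.927516, -0.224119, -0.299139)
rvec = θ·k = (+0.689630, -0.166638, -0.222417)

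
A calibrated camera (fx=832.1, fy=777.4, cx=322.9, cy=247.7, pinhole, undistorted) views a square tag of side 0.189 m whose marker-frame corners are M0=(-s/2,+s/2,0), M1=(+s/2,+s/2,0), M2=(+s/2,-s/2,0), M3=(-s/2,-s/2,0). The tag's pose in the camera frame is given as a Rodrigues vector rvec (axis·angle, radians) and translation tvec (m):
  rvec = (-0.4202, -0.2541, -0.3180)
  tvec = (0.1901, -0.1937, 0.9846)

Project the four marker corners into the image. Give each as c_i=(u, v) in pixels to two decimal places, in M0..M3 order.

c0=(446.07, 173.09) c1=(586.44, 140.24) c2=(516.57, 25.79) c3=(381.71, 49.74)

Intrinsics K: fx=832.1, fy=777.4, cx=322.9, cy=247.7
Marker side s = 0.189 m; corners in marker frame (Z=0):
  M0 = (-0.0945, +0.0945, 0)
  M1 = (+0.0945, +0.0945, 0)
  M2 = (+0.0945, -0.0945, 0)
  M3 = (-0.0945, -0.0945, 0)
rvec = (-0.4202, -0.2541, -0.3180), |rvec| = θ = 0.58503 rad = 33.520°
Rodrigues: sinθ=0.55222, 1−cosθ=0.16630; R = I + sinθ·[k]× + (1−cosθ)·[k]×²:
    [+0.91949 +0.35205 -0.17492]
    [-0.24829 +0.86507 +0.43590]
    [+0.30478 -0.35737 +0.88283]
t = (0.1901, -0.1937, 0.9846) m
M0: Pc = R·M0+t = (+0.13648, -0.08849, +0.92203); u = 832.1·(+0.13648)/0.92203 + 322.9 = 446.0660, v = 777.4·(-0.08849)/0.92203 + 247.7 = 173.0921
M1: Pc = R·M1+t = (+0.31026, -0.13541, +0.97963); u = 832.1·(+0.31026)/0.97963 + 322.9 = 586.4361, v = 777.4·(-0.13541)/0.97963 + 247.7 = 140.2401
M2: Pc = R·M2+t = (+0.24372, -0.29891, +1.04717); u = 832.1·(+0.24372)/1.04717 + 322.9 = 516.5662, v = 777.4·(-0.29891)/1.04717 + 247.7 = 25.7938
M3: Pc = R·M3+t = (+0.06994, -0.25199, +0.98957); u = 832.1·(+0.06994)/0.98957 + 322.9 = 381.7100, v = 777.4·(-0.25199)/0.98957 + 247.7 = 49.7415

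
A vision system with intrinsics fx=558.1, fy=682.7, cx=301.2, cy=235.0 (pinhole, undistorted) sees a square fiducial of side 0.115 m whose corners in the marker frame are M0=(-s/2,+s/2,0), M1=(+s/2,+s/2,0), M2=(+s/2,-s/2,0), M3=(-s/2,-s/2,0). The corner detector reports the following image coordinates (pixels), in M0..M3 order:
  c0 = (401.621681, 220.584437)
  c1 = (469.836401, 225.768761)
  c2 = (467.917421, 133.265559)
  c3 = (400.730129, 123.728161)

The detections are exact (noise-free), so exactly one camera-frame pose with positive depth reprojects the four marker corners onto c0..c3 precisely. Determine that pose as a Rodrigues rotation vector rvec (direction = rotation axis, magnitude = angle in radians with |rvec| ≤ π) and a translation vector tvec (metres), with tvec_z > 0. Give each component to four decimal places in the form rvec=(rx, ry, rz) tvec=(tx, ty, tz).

rvec=(-0.1121, -0.3443, 0.0292) tvec=(0.1968, -0.0711, 0.8159)

Intrinsics K: fx=558.1, fy=682.7, cx=301.2, cy=235.0
Marker side s = 0.115 m; corners in marker frame (Z=0):
  M0 = (-0.0575, +0.0575, 0)
  M1 = (+0.0575, +0.0575, 0)
  M2 = (+0.0575, -0.0575, 0)
  M3 = (-0.0575, -0.0575, 0)
Detected image corners:
  c0 = (401.621681, 220.584437) px
  c1 = (469.836401, 225.768761) px
  c2 = (467.917421, 133.265559) px
  c3 = (400.730129, 123.728161) px
Planar DLT: solve 8×8 A·h = b for H (H[2,2]=1):
  H  [+767.34275 -48.79175 +435.82016]
  H  [+136.38020 +798.15176 +175.54123]
  H  [+0.41072 -0.14049 +1.00000]
B = K⁻¹H; ‖b₁‖=1.225604, ‖b₂‖=1.225604; λ = 2/(‖b₁‖+‖b₂‖) = 0.815924, sign → tz>0 ⇒ λ=+0.815924
r₁ = λ·B[:,0] = (+0.94097,+0.04764,+0.33512); r₂ = λ·B[:,1] = (-0.00947,+0.99336,-0.11463)
r₃ = r₁×r₂ = (-0.33835,+0.10469,+0.93518); SVD([r₁ r₂ r₃]) → R = UVᵀ:
  R  [+0.94097 -0.00947 -0.33835]
  R  [+0.04764 +0.99336 +0.10469]
  R  [+0.33512 -0.11463 +0.93518]
t = (+0.19681, -0.07106, +0.81592) m
tr R = 2.869512; θ = arccos((tr R − 1)/2) = 0.363225 rad = 20.811°
axis k = ((R−Rᵀ)₃₂, (R−Rᵀ)₁₃, (R−Rᵀ)₂₁) / (2 sinθ) = (-0.308648, -0.947775, +0.080367)
rvec = θ·k = (-0.112109, -0.344255, +0.029191)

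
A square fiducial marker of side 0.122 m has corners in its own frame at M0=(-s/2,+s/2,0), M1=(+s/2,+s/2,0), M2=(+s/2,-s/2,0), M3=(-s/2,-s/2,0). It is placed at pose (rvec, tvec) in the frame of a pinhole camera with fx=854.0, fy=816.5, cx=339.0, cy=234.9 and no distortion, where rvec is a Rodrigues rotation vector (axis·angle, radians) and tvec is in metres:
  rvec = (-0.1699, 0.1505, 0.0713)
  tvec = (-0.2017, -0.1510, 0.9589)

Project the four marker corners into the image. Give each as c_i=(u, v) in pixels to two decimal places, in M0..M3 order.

Intrinsics K: fx=854.0, fy=816.5, cx=339.0, cy=234.9
Marker side s = 0.122 m; corners in marker frame (Z=0):
  M0 = (-0.0610, +0.0610, 0)
  M1 = (+0.0610, +0.0610, 0)
  M2 = (+0.0610, -0.0610, 0)
  M3 = (-0.0610, -0.0610, 0)
rvec = (-0.1699, 0.1505, 0.0713), |rvec| = θ = 0.23791 rad = 13.631°
Rodrigues: sinθ=0.23567, 1−cosθ=0.02817; R = I + sinθ·[k]× + (1−cosθ)·[k]×²:
    [+0.98620 -0.08335 +0.14306]
    [+0.05790 +0.98311 +0.17364]
    [-0.15511 -0.16296 +0.97436]
t = (-0.2017, -0.1510, 0.9589) m
M0: Pc = R·M0+t = (-0.26694, -0.09456, +0.95842); u = 854.0·(-0.26694)/0.95842 + 339.0 = 101.1410, v = 816.5·(-0.09456)/0.95842 + 234.9 = 154.3399
M1: Pc = R·M1+t = (-0.14663, -0.08750, +0.93950); u = 854.0·(-0.14663)/0.93950 + 339.0 = 205.7170, v = 816.5·(-0.08750)/0.93950 + 234.9 = 158.8567
M2: Pc = R·M2+t = (-0.13646, -0.20744, +0.95938); u = 854.0·(-0.13646)/0.95938 + 339.0 = 217.5313, v = 816.5·(-0.20744)/0.95938 + 234.9 = 58.3561
M3: Pc = R·M3+t = (-0.25677, -0.21450, +0.97830); u = 854.0·(-0.25677)/0.97830 + 339.0 = 114.8520, v = 816.5·(-0.21450)/0.97830 + 234.9 = 55.8751

c0=(101.14, 154.34) c1=(205.72, 158.86) c2=(217.53, 58.36) c3=(114.85, 55.88)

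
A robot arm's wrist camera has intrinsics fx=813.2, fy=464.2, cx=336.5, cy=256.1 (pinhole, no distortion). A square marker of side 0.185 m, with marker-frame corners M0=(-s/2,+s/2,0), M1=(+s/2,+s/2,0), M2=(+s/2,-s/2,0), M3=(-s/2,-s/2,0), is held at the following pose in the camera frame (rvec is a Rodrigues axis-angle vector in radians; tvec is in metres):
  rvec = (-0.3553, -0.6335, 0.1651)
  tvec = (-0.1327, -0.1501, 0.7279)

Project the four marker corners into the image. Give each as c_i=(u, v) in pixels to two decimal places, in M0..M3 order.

c0=(70.46, 192.38) c1=(267.56, 230.81) c2=(281.34, 135.09) c3=(105.33, 86.74)

Intrinsics K: fx=813.2, fy=464.2, cx=336.5, cy=256.1
Marker side s = 0.185 m; corners in marker frame (Z=0):
  M0 = (-0.0925, +0.0925, 0)
  M1 = (+0.0925, +0.0925, 0)
  M2 = (+0.0925, -0.0925, 0)
  M3 = (-0.0925, -0.0925, 0)
rvec = (-0.3553, -0.6335, 0.1651), |rvec| = θ = 0.74486 rad = 42.677°
Rodrigues: sinθ=0.67787, 1−cosθ=0.26482; R = I + sinθ·[k]× + (1−cosθ)·[k]×²:
    [+0.79544 -0.04282 -0.60452]
    [+0.25768 +0.92674 +0.27342]
    [+0.54853 -0.37327 +0.74819]
t = (-0.1327, -0.1501, 0.7279) m
M0: Pc = R·M0+t = (-0.21024, -0.08821, +0.64263); u = 813.2·(-0.21024)/0.64263 + 336.5 = 70.4607, v = 464.2·(-0.08821)/0.64263 + 256.1 = 192.3804
M1: Pc = R·M1+t = (-0.06308, -0.04054, +0.74411); u = 813.2·(-0.06308)/0.74411 + 336.5 = 267.5601, v = 464.2·(-0.04054)/0.74411 + 256.1 = 230.8092
M2: Pc = R·M2+t = (-0.05516, -0.21199, +0.81317); u = 813.2·(-0.05516)/0.81317 + 336.5 = 281.3362, v = 464.2·(-0.21199)/0.81317 + 256.1 = 135.0860
M3: Pc = R·M3+t = (-0.20232, -0.25966, +0.71169); u = 813.2·(-0.20232)/0.71169 + 336.5 = 105.3254, v = 464.2·(-0.25966)/0.71169 + 256.1 = 86.7371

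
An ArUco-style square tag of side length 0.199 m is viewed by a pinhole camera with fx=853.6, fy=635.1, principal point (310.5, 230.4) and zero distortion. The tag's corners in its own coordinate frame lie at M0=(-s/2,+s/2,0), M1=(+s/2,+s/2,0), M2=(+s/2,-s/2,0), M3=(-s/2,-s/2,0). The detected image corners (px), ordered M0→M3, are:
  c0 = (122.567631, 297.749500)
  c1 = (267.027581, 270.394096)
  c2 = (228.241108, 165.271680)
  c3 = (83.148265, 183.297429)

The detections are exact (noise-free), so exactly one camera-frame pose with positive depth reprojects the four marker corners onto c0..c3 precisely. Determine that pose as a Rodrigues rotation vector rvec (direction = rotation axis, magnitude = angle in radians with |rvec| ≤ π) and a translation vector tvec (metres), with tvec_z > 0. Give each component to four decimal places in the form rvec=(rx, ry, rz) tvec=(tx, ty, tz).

Intrinsics K: fx=853.6, fy=635.1, cx=310.5, cy=230.4
Marker side s = 0.199 m; corners in marker frame (Z=0):
  M0 = (-0.0995, +0.0995, 0)
  M1 = (+0.0995, +0.0995, 0)
  M2 = (+0.0995, -0.0995, 0)
  M3 = (-0.0995, -0.0995, 0)
Detected image corners:
  c0 = (122.567631, 297.749500) px
  c1 = (267.027581, 270.394096) px
  c2 = (228.241108, 165.271680) px
  c3 = (83.148265, 183.297429) px
Planar DLT: solve 8×8 A·h = b for H (H[2,2]=1):
  H  [+799.16629 +180.93471 +178.01822]
  H  [-20.13903 +530.47418 +228.23373]
  H  [+0.40875 -0.08843 +1.00000]
B = K⁻¹H; ‖b₁‖=0.905376, ‖b₂‖=0.905376; λ = 2/(‖b₁‖+‖b₂‖) = 1.104513, sign → tz>0 ⇒ λ=+1.104513
r₁ = λ·B[:,0] = (+0.86985,-0.19881,+0.45148); r₂ = λ·B[:,1] = (+0.26965,+0.95799,-0.09768)
r₃ = r₁×r₂ = (-0.41309,+0.20670,+0.88692); SVD([r₁ r₂ r₃]) → R = UVᵀ:
  R  [+0.86985 +0.26965 -0.41309]
  R  [-0.19881 +0.95799 +0.20670]
  R  [+0.45148 -0.09768 +0.88692]
t = (-0.17142, -0.00377, +1.10451) m
tr R = 2.714766; θ = arccos((tr R − 1)/2) = 0.540633 rad = 30.976°
axis k = ((R−Rᵀ)₃₂, (R−Rᵀ)₁₃, (R−Rᵀ)₂₁) / (2 sinθ) = (-0.295700, -0.839909, -0.455099)
rvec = θ·k = (-0.159865, -0.454082, -0.246041)

rvec=(-0.1599, -0.4541, -0.2460) tvec=(-0.1714, -0.0038, 1.1045)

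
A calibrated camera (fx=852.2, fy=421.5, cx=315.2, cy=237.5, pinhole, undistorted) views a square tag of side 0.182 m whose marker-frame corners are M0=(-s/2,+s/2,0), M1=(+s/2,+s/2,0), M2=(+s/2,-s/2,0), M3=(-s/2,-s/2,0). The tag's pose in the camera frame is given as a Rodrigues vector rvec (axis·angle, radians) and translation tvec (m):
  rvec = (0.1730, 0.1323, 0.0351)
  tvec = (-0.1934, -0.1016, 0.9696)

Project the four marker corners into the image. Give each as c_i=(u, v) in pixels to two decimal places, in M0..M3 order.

c0=(71.03, 230.64) c1=(222.98, 234.12) c2=(223.73, 153.84) c3=(66.79, 152.19)

Intrinsics K: fx=852.2, fy=421.5, cx=315.2, cy=237.5
Marker side s = 0.182 m; corners in marker frame (Z=0):
  M0 = (-0.0910, +0.0910, 0)
  M1 = (+0.0910, +0.0910, 0)
  M2 = (+0.0910, -0.0910, 0)
  M3 = (-0.0910, -0.0910, 0)
rvec = (0.1730, 0.1323, 0.0351), |rvec| = θ = 0.22060 rad = 12.639°
Rodrigues: sinθ=0.21881, 1−cosθ=0.02423; R = I + sinθ·[k]× + (1−cosθ)·[k]×²:
    [+0.99067 -0.02342 +0.13425]
    [+0.04621 +0.98448 -0.16929]
    [-0.12821 +0.17391 +0.97638]
t = (-0.1934, -0.1016, 0.9696) m
M0: Pc = R·M0+t = (-0.28568, -0.01622, +0.99709); u = 852.2·(-0.28568)/0.99709 + 315.2 = 71.0319, v = 421.5·(-0.01622)/0.99709 + 237.5 = 230.6444
M1: Pc = R·M1+t = (-0.10538, -0.00781, +0.97376); u = 852.2·(-0.10538)/0.97376 + 315.2 = 222.9751, v = 421.5·(-0.00781)/0.97376 + 237.5 = 234.1208
M2: Pc = R·M2+t = (-0.10112, -0.18698, +0.94211); u = 852.2·(-0.10112)/0.94211 + 315.2 = 223.7320, v = 421.5·(-0.18698)/0.94211 + 237.5 = 153.8438
M3: Pc = R·M3+t = (-0.28142, -0.19539, +0.96544); u = 852.2·(-0.28142)/0.96544 + 315.2 = 66.7890, v = 421.5·(-0.19539)/0.96544 + 237.5 = 152.1936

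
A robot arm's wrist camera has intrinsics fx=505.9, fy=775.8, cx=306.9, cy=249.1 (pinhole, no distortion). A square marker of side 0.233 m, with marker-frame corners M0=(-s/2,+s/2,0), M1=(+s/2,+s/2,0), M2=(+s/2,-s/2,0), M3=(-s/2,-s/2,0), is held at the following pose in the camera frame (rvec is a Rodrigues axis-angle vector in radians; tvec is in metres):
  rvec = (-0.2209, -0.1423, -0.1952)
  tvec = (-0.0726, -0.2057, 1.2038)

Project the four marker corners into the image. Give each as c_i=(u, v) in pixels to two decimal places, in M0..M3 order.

c0=(236.51, 199.87) c1=(334.19, 174.85) c2=(313.55, 38.88) c3=(219.05, 58.69)

Intrinsics K: fx=505.9, fy=775.8, cx=306.9, cy=249.1
Marker side s = 0.233 m; corners in marker frame (Z=0):
  M0 = (-0.1165, +0.1165, 0)
  M1 = (+0.1165, +0.1165, 0)
  M2 = (+0.1165, -0.1165, 0)
  M3 = (-0.1165, -0.1165, 0)
rvec = (-0.2209, -0.1423, -0.1952), |rvec| = θ = 0.32734 rad = 18.755°
Rodrigues: sinθ=0.32152, 1−cosθ=0.05310; R = I + sinθ·[k]× + (1−cosθ)·[k]×²:
    [+0.97108 +0.20731 -0.11840]
    [-0.17616 +0.95694 +0.23074]
    [+0.16114 -0.20321 +0.96578]
t = (-0.0726, -0.2057, 1.2038) m
M0: Pc = R·M0+t = (-0.16158, -0.07369, +1.16135); u = 505.9·(-0.16158)/1.16135 + 306.9 = 236.5139, v = 775.8·(-0.07369)/1.16135 + 249.1 = 199.8709
M1: Pc = R·M1+t = (+0.06468, -0.11474, +1.19890); u = 505.9·(+0.06468)/1.19890 + 306.9 = 334.1942, v = 775.8·(-0.11474)/1.19890 + 249.1 = 174.8531
M2: Pc = R·M2+t = (+0.01638, -0.33771, +1.24625); u = 505.9·(+0.01638)/1.24625 + 306.9 = 313.5491, v = 775.8·(-0.33771)/1.24625 + 249.1 = 38.8754
M3: Pc = R·M3+t = (-0.20988, -0.29666, +1.20870); u = 505.9·(-0.20988)/1.20870 + 306.9 = 219.0539, v = 775.8·(-0.29666)/1.20870 + 249.1 = 58.6893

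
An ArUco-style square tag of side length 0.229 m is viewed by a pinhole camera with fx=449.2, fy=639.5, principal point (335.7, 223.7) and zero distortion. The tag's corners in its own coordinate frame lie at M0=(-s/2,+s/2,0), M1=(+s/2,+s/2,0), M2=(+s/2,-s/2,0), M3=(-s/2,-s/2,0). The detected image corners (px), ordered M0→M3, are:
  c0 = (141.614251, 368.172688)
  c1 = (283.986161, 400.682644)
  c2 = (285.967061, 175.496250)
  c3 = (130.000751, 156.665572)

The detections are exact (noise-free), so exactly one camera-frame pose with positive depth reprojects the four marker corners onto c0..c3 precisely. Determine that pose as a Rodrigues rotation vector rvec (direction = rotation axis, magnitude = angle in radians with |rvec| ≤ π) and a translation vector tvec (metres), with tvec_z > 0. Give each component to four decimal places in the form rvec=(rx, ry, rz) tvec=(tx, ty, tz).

Intrinsics K: fx=449.2, fy=639.5, cx=335.7, cy=223.7
Marker side s = 0.229 m; corners in marker frame (Z=0):
  M0 = (-0.1145, +0.1145, 0)
  M1 = (+0.1145, +0.1145, 0)
  M2 = (+0.1145, -0.1145, 0)
  M3 = (-0.1145, -0.1145, 0)
Detected image corners:
  c0 = (141.614251, 368.172688) px
  c1 = (283.986161, 400.682644) px
  c2 = (285.967061, 175.496250) px
  c3 = (130.000751, 156.665572) px
Planar DLT: solve 8×8 A·h = b for H (H[2,2]=1):
  H  [+582.34651 +108.03819 +207.75833]
  H  [+24.97598 +1064.77931 +279.88618]
  H  [-0.32159 +0.40835 +1.00000]
B = K⁻¹H; ‖b₁‖=1.577324, ‖b₂‖=1.577324; λ = 2/(‖b₁‖+‖b₂‖) = 0.633985, sign → tz>0 ⇒ λ=+0.633985
r₁ = λ·B[:,0] = (+0.97427,+0.09608,-0.20388); r₂ = λ·B[:,1] = (-0.04099,+0.96504,+0.25889)
r₃ = r₁×r₂ = (+0.22163,-0.24387,+0.94415); SVD([r₁ r₂ r₃]) → R = UVᵀ:
  R  [+0.97427 -0.04099 +0.22163]
  R  [+0.09608 +0.96504 -0.24387]
  R  [-0.20388 +0.25889 +0.94415]
t = (-0.18057, +0.05570, +0.63399) m
tr R = 2.883452; θ = arccos((tr R − 1)/2) = 0.343071 rad = 19.657°
axis k = ((R−Rᵀ)₃₂, (R−Rᵀ)₁₃, (R−Rᵀ)₂₁) / (2 sinθ) = (+0.747301, +0.632478, +0.203745)
rvec = θ·k = (+0.256377, +0.216985, +0.069899)

rvec=(0.2564, 0.2170, 0.0699) tvec=(-0.1806, 0.0557, 0.6340)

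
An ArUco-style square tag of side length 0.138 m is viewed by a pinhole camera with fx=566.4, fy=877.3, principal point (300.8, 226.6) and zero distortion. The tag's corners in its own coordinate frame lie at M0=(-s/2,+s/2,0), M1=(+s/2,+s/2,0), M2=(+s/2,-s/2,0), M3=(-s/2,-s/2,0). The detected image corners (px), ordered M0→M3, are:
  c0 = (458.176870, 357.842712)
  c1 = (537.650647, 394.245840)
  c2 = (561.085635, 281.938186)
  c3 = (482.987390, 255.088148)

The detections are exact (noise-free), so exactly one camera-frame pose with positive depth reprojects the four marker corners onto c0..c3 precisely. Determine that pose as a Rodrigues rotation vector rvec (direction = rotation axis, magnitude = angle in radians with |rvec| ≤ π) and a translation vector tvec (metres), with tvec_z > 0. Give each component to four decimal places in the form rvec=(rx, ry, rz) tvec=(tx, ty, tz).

Intrinsics K: fx=566.4, fy=877.3, cx=300.8, cy=226.6
Marker side s = 0.138 m; corners in marker frame (Z=0):
  M0 = (-0.0690, +0.0690, 0)
  M1 = (+0.0690, +0.0690, 0)
  M2 = (+0.0690, -0.0690, 0)
  M3 = (-0.0690, -0.0690, 0)
Detected image corners:
  c0 = (458.176870, 357.842712) px
  c1 = (537.650647, 394.245840) px
  c2 = (561.085635, 281.938186) px
  c3 = (482.987390, 255.088148) px
Planar DLT: solve 8×8 A·h = b for H (H[2,2]=1):
  H  [+287.03533 -326.40013 +508.70972]
  H  [+49.13707 +682.20085 +320.57016]
  H  [-0.55645 -0.29689 +1.00000]
B = K⁻¹H; ‖b₁‖=0.996592, ‖b₂‖=0.996592; λ = 2/(‖b₁‖+‖b₂‖) = 1.003419, sign → tz>0 ⇒ λ=+1.003419
r₁ = λ·B[:,0] = (+0.80503,+0.20042,-0.55835); r₂ = λ·B[:,1] = (-0.42003,+0.85722,-0.29790)
r₃ = r₁×r₂ = (+0.41893,+0.47435,+0.77427); SVD([r₁ r₂ r₃]) → R = UVᵀ:
  R  [+0.80503 -0.42003 +0.41893]
  R  [+0.20042 +0.85722 +0.47435]
  R  [-0.55835 -0.29790 +0.77427]
t = (+0.36833, +0.10748, +1.00342) m
tr R = 2.436521; θ = arccos((tr R − 1)/2) = 0.769497 rad = 44.089°
axis k = ((R−Rᵀ)₃₂, (R−Rᵀ)₁₃, (R−Rᵀ)₂₁) / (2 sinθ) = (-0.554960, +0.702295, +0.445872)
rvec = θ·k = (-0.427040, +0.540414, +0.343097)

rvec=(-0.4270, 0.5404, 0.3431) tvec=(0.3683, 0.1075, 1.0034)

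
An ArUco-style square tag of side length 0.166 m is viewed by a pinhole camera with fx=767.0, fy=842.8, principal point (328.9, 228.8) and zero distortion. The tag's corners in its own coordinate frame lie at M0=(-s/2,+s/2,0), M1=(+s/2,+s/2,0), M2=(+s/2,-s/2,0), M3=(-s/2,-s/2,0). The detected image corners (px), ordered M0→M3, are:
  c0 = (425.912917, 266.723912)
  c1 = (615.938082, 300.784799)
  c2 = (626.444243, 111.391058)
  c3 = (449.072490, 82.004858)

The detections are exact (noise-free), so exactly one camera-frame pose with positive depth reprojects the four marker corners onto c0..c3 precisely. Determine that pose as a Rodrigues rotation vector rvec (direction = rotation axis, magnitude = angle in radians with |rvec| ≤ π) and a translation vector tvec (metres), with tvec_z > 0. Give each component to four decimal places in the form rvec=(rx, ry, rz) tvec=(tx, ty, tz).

Intrinsics K: fx=767.0, fy=842.8, cx=328.9, cy=228.8
Marker side s = 0.166 m; corners in marker frame (Z=0):
  M0 = (-0.0830, +0.0830, 0)
  M1 = (+0.0830, +0.0830, 0)
  M2 = (+0.0830, -0.0830, 0)
  M3 = (-0.0830, -0.0830, 0)
Detected image corners:
  c0 = (425.912917, 266.723912) px
  c1 = (615.938082, 300.784799) px
  c2 = (626.444243, 111.391058) px
  c3 = (449.072490, 82.004858) px
Planar DLT: solve 8×8 A·h = b for H (H[2,2]=1):
  H  [+1063.49148 -325.13149 +529.03500]
  H  [+175.59441 +1046.44334 +186.84488]
  H  [-0.07895 -0.42218 +1.00000]
B = K⁻¹H; ‖b₁‖=1.441043, ‖b₂‖=1.441043; λ = 2/(‖b₁‖+‖b₂‖) = 0.693942, sign → tz>0 ⇒ λ=+0.693942
r₁ = λ·B[:,0] = (+0.98568,+0.15945,-0.05478); r₂ = λ·B[:,1] = (-0.16853,+0.94115,-0.29297)
r₃ = r₁×r₂ = (+0.00485,+0.29801,+0.95455); SVD([r₁ r₂ r₃]) → R = UVᵀ:
  R  [+0.98568 -0.16853 +0.00485]
  R  [+0.15945 +0.94115 +0.29801]
  R  [-0.05478 -0.29297 +0.95455]
t = (+0.18107, -0.03454, +0.69394) m
tr R = 2.881386; θ = arccos((tr R − 1)/2) = 0.346129 rad = 19.832°
axis k = ((R−Rᵀ)₃₂, (R−Rᵀ)₁₃, (R−Rᵀ)₂₁) / (2 sinθ) = (-0.870985, +0.087884, +0.483385)
rvec = θ·k = (-0.301473, +0.030419, +0.167314)

rvec=(-0.3015, 0.0304, 0.1673) tvec=(0.1811, -0.0345, 0.6939)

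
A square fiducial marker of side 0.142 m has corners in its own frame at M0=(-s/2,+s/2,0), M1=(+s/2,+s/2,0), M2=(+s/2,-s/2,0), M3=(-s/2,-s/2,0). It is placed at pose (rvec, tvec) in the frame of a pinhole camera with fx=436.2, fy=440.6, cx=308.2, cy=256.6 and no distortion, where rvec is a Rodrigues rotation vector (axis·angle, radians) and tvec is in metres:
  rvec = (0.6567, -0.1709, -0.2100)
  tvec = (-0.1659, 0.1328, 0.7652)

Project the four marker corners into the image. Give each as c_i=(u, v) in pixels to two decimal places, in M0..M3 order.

Intrinsics K: fx=436.2, fy=440.6, cx=308.2, cy=256.6
Marker side s = 0.142 m; corners in marker frame (Z=0):
  M0 = (-0.0710, +0.0710, 0)
  M1 = (+0.0710, +0.0710, 0)
  M2 = (+0.0710, -0.0710, 0)
  M3 = (-0.0710, -0.0710, 0)
rvec = (0.6567, -0.1709, -0.2100), |rvec| = θ = 0.71033 rad = 40.699°
Rodrigues: sinθ=0.65208, 1−cosθ=0.24185; R = I + sinθ·[k]× + (1−cosθ)·[k]×²:
    [+0.96486 +0.13899 -0.22299]
    [-0.24658 +0.77215 -0.58565]
    [+0.09078 +0.62005 +0.77929]
t = (-0.1659, 0.1328, 0.7652) m
M0: Pc = R·M0+t = (-0.22454, +0.20513, +0.80278); u = 436.2·(-0.22454)/0.80278 + 308.2 = 186.1948, v = 440.6·(+0.20513)/0.80278 + 256.6 = 369.1841
M1: Pc = R·M1+t = (-0.08753, +0.17012, +0.81567); u = 436.2·(-0.08753)/0.81567 + 308.2 = 261.3928, v = 440.6·(+0.17012)/0.81567 + 256.6 = 348.4914
M2: Pc = R·M2+t = (-0.10726, +0.06047, +0.72762); u = 436.2·(-0.10726)/0.72762 + 308.2 = 243.8973, v = 440.6·(+0.06047)/0.72762 + 256.6 = 293.2170
M3: Pc = R·M3+t = (-0.24427, +0.09548, +0.71473); u = 436.2·(-0.24427)/0.71473 + 308.2 = 159.1201, v = 440.6·(+0.09548)/0.71473 + 256.6 = 315.4618

c0=(186.19, 369.18) c1=(261.39, 348.49) c2=(243.90, 293.22) c3=(159.12, 315.46)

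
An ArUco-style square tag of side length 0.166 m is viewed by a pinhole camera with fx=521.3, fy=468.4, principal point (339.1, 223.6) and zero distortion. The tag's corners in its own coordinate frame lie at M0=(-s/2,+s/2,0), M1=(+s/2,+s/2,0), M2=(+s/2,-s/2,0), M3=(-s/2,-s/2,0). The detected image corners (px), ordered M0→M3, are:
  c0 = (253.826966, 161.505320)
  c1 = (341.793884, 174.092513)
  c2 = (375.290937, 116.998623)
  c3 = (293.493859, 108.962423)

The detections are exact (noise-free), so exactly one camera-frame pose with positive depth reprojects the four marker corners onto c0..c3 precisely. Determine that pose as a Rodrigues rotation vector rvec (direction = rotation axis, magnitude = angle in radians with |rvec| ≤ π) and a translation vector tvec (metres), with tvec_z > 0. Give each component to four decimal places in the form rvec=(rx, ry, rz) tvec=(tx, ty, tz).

rvec=(-0.6639, 0.2881, 0.3050) tvec=(-0.0414, -0.1665, 0.9200)

Intrinsics K: fx=521.3, fy=468.4, cx=339.1, cy=223.6
Marker side s = 0.166 m; corners in marker frame (Z=0):
  M0 = (-0.0830, +0.0830, 0)
  M1 = (+0.0830, +0.0830, 0)
  M2 = (+0.0830, -0.0830, 0)
  M3 = (-0.0830, -0.0830, 0)
Detected image corners:
  c0 = (253.826966, 161.505320) px
  c1 = (341.793884, 174.092513) px
  c2 = (375.290937, 116.998623) px
  c3 = (293.493859, 108.962423) px
Planar DLT: solve 8×8 A·h = b for H (H[2,2]=1):
  H  [+388.25618 -412.02535 +315.65779]
  H  [+7.18116 +244.93819 +138.84934]
  H  [-0.38642 -0.60441 +1.00000]
B = K⁻¹H; ‖b₁‖=1.086993, ‖b₂‖=1.086993; λ = 2/(‖b₁‖+‖b₂‖) = 0.919969, sign → tz>0 ⇒ λ=+0.919969
r₁ = λ·B[:,0] = (+0.91643,+0.18381,-0.35550); r₂ = λ·B[:,1] = (-0.36543,+0.74651,-0.55604)
r₃ = r₁×r₂ = (+0.16318,+0.63948,+0.75129); SVD([r₁ r₂ r₃]) → R = UVᵀ:
  R  [+0.91643 -0.36543 +0.16318]
  R  [+0.18381 +0.74651 +0.63948]
  R  [-0.35550 -0.55604 +0.75129]
t = (-0.04137, -0.16646, +0.91997) m
tr R = 2.414230; θ = arccos((tr R − 1)/2) = 0.785386 rad = 44.999°
axis k = ((R−Rᵀ)₃₂, (R−Rᵀ)₁₃, (R−Rᵀ)₂₁) / (2 sinθ) = (-0.845371, +0.366763, +0.388372)
rvec = θ·k = (-0.663943, +0.288051, +0.305022)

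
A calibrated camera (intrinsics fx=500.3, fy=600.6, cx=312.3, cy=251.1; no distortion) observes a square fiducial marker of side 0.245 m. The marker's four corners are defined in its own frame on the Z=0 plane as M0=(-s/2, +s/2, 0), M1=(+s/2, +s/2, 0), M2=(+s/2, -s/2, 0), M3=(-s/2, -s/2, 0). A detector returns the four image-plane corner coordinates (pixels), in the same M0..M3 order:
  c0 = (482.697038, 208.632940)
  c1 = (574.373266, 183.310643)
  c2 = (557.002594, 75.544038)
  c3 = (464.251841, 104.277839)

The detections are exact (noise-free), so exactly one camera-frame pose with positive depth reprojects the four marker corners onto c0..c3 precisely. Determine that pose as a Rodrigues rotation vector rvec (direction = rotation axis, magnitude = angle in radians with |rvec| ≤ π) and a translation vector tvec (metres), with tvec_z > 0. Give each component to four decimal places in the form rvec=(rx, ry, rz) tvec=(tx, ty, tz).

Intrinsics K: fx=500.3, fy=600.6, cx=312.3, cy=251.1
Marker side s = 0.245 m; corners in marker frame (Z=0):
  M0 = (-0.1225, +0.1225, 0)
  M1 = (+0.1225, +0.1225, 0)
  M2 = (+0.1225, -0.1225, 0)
  M3 = (-0.1225, -0.1225, 0)
Detected image corners:
  c0 = (482.697038, 208.632940) px
  c1 = (574.373266, 183.310643) px
  c2 = (557.002594, 75.544038) px
  c3 = (464.251841, 104.277839) px
Planar DLT: solve 8×8 A·h = b for H (H[2,2]=1):
  H  [+317.36542 +109.29355 +519.01621]
  H  [-126.48992 +442.75513 +143.58156]
  H  [-0.11355 +0.06961 +1.00000]
B = K⁻¹H; ‖b₁‖=0.732704, ‖b₂‖=0.732704; λ = 2/(‖b₁‖+‖b₂‖) = 1.364808, sign → tz>0 ⇒ λ=+1.364808
r₁ = λ·B[:,0] = (+0.96250,-0.22265,-0.15497); r₂ = λ·B[:,1] = (+0.23884,+0.96640,+0.09501)
r₃ = r₁×r₂ = (+0.12861,-0.12846,+0.98334); SVD([r₁ r₂ r₃]) → R = UVᵀ:
  R  [+0.96250 +0.23884 +0.12861]
  R  [-0.22265 +0.96640 -0.12846]
  R  [-0.15497 +0.09501 +0.98334]
t = (+0.56392, -0.24433, +1.36481) m
tr R = 2.912242; θ = arccos((tr R − 1)/2) = 0.297333 rad = 17.036°
axis k = ((R−Rᵀ)₃₂, (R−Rᵀ)₁₃, (R−Rᵀ)₂₁) / (2 sinθ) = (+0.381380, +0.483976, -0.787602)
rvec = θ·k = (+0.113397, +0.143902, -0.234180)

rvec=(0.1134, 0.1439, -0.2342) tvec=(0.5639, -0.2443, 1.3648)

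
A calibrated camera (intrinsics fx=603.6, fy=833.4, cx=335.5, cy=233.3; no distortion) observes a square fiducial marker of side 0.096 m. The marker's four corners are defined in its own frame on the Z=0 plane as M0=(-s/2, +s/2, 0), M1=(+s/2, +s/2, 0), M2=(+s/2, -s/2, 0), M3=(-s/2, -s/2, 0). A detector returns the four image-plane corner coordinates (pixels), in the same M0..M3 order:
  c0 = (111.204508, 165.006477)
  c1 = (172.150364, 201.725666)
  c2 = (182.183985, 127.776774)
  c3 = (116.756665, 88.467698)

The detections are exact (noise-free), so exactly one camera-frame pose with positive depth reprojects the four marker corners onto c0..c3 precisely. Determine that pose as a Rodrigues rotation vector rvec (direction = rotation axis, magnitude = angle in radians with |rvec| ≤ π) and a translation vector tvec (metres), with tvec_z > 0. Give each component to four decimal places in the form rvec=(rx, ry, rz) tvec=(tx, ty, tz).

Intrinsics K: fx=603.6, fy=833.4, cx=335.5, cy=233.3
Marker side s = 0.096 m; corners in marker frame (Z=0):
  M0 = (-0.0480, +0.0480, 0)
  M1 = (+0.0480, +0.0480, 0)
  M2 = (+0.0480, -0.0480, 0)
  M3 = (-0.0480, -0.0480, 0)
Detected image corners:
  c0 = (111.204508, 165.006477) px
  c1 = (172.150364, 201.725666) px
  c2 = (182.183985, 127.776774) px
  c3 = (116.756665, 88.467698) px
Planar DLT: solve 8×8 A·h = b for H (H[2,2]=1):
  H  [+655.35237 +26.14023 +145.41503]
  H  [+393.48550 +891.22507 +147.06259]
  H  [-0.01384 +0.73709 +1.00000]
B = K⁻¹H; ‖b₁‖=1.192639, ‖b₂‖=1.192639; λ = 2/(‖b₁‖+‖b₂‖) = 0.838477, sign → tz>0 ⇒ λ=+0.838477
r₁ = λ·B[:,0] = (+0.91682,+0.39913,-0.01161); r₂ = λ·B[:,1] = (-0.30721,+0.72364,+0.61803)
r₃ = r₁×r₂ = (+0.25508,-0.56306,+0.78607); SVD([r₁ r₂ r₃]) → R = UVᵀ:
  R  [+0.91682 -0.30721 +0.25508]
  R  [+0.39913 +0.72364 -0.56306]
  R  [-0.01161 +0.61803 +0.78607]
t = (-0.26405, -0.08676, +0.83848) m
tr R = 2.426532; θ = arccos((tr R − 1)/2) = 0.776649 rad = 44.499°
axis k = ((R−Rᵀ)₃₂, (R−Rᵀ)₁₃, (R−Rᵀ)₂₁) / (2 sinθ) = (+0.842558, +0.190247, +0.503886)
rvec = θ·k = (+0.654372, +0.147755, +0.391343)

rvec=(0.6544, 0.1478, 0.3913) tvec=(-0.2641, -0.0868, 0.8385)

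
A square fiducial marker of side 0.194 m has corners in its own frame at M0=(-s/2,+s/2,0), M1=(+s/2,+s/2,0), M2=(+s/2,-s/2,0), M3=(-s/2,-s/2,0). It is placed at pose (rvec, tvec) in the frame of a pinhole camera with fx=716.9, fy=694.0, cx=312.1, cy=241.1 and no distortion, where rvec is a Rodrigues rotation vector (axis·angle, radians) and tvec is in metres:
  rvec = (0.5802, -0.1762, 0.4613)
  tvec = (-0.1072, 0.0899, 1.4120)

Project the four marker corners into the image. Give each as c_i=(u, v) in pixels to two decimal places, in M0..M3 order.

c0=(192.80, 302.04) c1=(279.93, 333.19) c2=(324.35, 268.06) c3=(232.91, 232.00)

Intrinsics K: fx=716.9, fy=694.0, cx=312.1, cy=241.1
Marker side s = 0.194 m; corners in marker frame (Z=0):
  M0 = (-0.0970, +0.0970, 0)
  M1 = (+0.0970, +0.0970, 0)
  M2 = (+0.0970, -0.0970, 0)
  M3 = (-0.0970, -0.0970, 0)
rvec = (0.5802, -0.1762, 0.4613), |rvec| = θ = 0.76189 rad = 43.653°
Rodrigues: sinθ=0.69029, 1−cosθ=0.27647; R = I + sinθ·[k]× + (1−cosθ)·[k]×²:
    [+0.88386 -0.46664 -0.03217]
    [+0.36926 +0.73832 -0.56439]
    [+0.28711 +0.48696 +0.82488]
t = (-0.1072, 0.0899, 1.4120) m
M0: Pc = R·M0+t = (-0.23820, +0.12570, +1.43139); u = 716.9·(-0.23820)/1.43139 + 312.1 = 192.7997, v = 694.0·(+0.12570)/1.43139 + 241.1 = 302.0445
M1: Pc = R·M1+t = (-0.06673, +0.19734, +1.48709); u = 716.9·(-0.06673)/1.48709 + 312.1 = 279.9309, v = 694.0·(+0.19734)/1.48709 + 241.1 = 333.1932
M2: Pc = R·M2+t = (+0.02380, +0.05410, +1.39261); u = 716.9·(+0.02380)/1.39261 + 312.1 = 324.3512, v = 694.0·(+0.05410)/1.39261 + 241.1 = 268.0609
M3: Pc = R·M3+t = (-0.14767, -0.01754, +1.33691); u = 716.9·(-0.14767)/1.33691 + 312.1 = 232.9138, v = 694.0·(-0.01754)/1.33691 + 241.1 = 231.9975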